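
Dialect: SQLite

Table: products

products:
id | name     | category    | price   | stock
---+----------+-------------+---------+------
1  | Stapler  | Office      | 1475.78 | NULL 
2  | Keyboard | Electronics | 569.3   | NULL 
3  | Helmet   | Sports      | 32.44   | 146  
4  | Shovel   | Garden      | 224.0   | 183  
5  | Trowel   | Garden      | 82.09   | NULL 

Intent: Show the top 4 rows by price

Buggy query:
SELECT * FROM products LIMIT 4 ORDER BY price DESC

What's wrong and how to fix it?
Bug: ORDER BY cannot follow LIMIT; LIMIT is the final clause

Fix: Swap the clauses: ORDER BY first, then LIMIT

Corrected query:
SELECT * FROM products ORDER BY price DESC LIMIT 4

Result:
id | name     | category    | price   | stock
---+----------+-------------+---------+------
1  | Stapler  | Office      | 1475.78 | NULL 
2  | Keyboard | Electronics | 569.3   | NULL 
4  | Shovel   | Garden      | 224     | 183  
5  | Trowel   | Garden      | 82.09   | NULL 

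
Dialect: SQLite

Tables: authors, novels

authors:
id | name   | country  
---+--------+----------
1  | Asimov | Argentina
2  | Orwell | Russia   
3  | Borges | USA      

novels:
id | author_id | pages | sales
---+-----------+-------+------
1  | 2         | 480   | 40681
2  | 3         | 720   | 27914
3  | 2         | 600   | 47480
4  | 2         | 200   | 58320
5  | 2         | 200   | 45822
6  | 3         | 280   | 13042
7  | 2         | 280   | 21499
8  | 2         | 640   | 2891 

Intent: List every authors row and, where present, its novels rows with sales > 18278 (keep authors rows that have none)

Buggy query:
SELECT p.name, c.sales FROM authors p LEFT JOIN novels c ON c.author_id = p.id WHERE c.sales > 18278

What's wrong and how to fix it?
Bug: Filtering c.sales in WHERE discards the NULL rows produced by LEFT JOIN, turning it into an inner join

Fix: Move the right-table condition into the ON clause so unmatched parents are kept

Corrected query:
SELECT p.name, c.sales FROM authors p LEFT JOIN novels c ON c.author_id = p.id AND c.sales > 18278

Result:
name   | sales
-------+------
Asimov | NULL 
Orwell | 21499
Orwell | 40681
Orwell | 45822
Orwell | 47480
Orwell | 58320
Borges | 27914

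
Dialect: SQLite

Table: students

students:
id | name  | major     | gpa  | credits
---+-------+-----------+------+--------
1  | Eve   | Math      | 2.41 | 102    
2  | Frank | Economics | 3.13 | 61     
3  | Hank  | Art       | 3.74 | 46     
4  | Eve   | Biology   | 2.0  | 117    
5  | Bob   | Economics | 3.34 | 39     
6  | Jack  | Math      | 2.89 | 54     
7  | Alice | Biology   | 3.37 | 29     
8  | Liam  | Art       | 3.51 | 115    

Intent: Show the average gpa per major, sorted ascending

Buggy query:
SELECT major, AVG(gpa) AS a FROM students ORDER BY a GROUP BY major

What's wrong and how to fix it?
Bug: GROUP BY must precede ORDER BY

Fix: Reorder: SELECT … FROM … GROUP BY … ORDER BY …

Corrected query:
SELECT major, AVG(gpa) AS a FROM students GROUP BY major ORDER BY a

Result:
major     | a    
----------+------
Math      | 2.65 
Biology   | 2.685
Economics | 3.235
Art       | 3.625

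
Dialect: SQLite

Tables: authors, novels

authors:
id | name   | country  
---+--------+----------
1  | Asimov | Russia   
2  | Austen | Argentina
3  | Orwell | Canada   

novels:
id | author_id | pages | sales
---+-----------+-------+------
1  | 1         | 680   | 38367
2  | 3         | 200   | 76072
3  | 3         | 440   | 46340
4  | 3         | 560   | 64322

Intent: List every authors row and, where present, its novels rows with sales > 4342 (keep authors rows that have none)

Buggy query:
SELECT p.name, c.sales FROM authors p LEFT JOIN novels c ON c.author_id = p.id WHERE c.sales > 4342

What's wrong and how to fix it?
Bug: A WHERE condition on the right-hand table after LEFT JOIN drops unmatched parents

Fix: Put 'c.sales > 4342' in the JOIN's ON clause instead of WHERE

Corrected query:
SELECT p.name, c.sales FROM authors p LEFT JOIN novels c ON c.author_id = p.id AND c.sales > 4342

Result:
name   | sales
-------+------
Asimov | 38367
Austen | NULL 
Orwell | 46340
Orwell | 64322
Orwell | 76072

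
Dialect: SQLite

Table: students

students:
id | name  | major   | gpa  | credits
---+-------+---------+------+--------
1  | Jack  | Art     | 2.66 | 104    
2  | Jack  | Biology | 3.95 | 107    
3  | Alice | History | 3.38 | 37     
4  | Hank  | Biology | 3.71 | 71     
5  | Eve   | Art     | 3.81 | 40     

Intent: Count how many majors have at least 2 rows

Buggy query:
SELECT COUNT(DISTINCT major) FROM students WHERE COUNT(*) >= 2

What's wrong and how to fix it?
Bug: WHERE filters individual rows, not groups, so a group-level COUNT is invalid there

Fix: Use a subquery that GROUPs and filters with HAVING, then count its rows

Corrected query:
SELECT COUNT(*) FROM (SELECT major FROM students GROUP BY major HAVING COUNT(*) >= 2)

Result:
COUNT(*)
--------
2       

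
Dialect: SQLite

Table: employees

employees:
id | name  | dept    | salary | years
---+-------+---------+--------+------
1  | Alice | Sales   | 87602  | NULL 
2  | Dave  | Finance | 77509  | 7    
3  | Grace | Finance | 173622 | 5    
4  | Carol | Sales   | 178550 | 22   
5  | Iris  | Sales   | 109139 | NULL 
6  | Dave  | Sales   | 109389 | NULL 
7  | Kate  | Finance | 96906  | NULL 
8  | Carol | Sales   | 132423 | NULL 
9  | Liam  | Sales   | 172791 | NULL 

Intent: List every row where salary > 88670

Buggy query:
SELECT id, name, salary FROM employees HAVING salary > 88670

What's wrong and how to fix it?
Bug: This is a non-aggregate query (no GROUP BY, no aggregates), so in SQLite the HAVING clause is invalid here; a row-level condition belongs in WHERE

Fix: Use WHERE for row-level filtering

Corrected query:
SELECT id, name, salary FROM employees WHERE salary > 88670

Result:
id | name  | salary
---+-------+-------
3  | Grace | 173622
4  | Carol | 178550
5  | Iris  | 109139
6  | Dave  | 109389
7  | Kate  | 96906 
8  | Carol | 132423
9  | Liam  | 172791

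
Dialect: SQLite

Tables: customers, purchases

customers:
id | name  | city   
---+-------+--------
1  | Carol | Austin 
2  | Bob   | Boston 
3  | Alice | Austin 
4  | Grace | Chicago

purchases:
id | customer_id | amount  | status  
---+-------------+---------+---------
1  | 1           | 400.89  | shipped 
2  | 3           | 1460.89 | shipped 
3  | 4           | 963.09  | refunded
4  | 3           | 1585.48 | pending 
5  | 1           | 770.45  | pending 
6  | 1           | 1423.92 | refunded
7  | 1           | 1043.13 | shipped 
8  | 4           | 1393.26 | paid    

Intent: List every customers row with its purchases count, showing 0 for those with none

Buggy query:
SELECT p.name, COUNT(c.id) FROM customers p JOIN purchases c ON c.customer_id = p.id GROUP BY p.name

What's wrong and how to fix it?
Bug: INNER JOIN drops customers rows that have no matching purchases rows

Fix: Use LEFT JOIN so parents without children still appear (COUNT(c.id) gives 0)

Corrected query:
SELECT p.name, COUNT(c.id) FROM customers p LEFT JOIN purchases c ON c.customer_id = p.id GROUP BY p.name

Result:
name  | COUNT(c.id)
------+------------
Alice | 2          
Bob   | 0          
Carol | 4          
Grace | 2          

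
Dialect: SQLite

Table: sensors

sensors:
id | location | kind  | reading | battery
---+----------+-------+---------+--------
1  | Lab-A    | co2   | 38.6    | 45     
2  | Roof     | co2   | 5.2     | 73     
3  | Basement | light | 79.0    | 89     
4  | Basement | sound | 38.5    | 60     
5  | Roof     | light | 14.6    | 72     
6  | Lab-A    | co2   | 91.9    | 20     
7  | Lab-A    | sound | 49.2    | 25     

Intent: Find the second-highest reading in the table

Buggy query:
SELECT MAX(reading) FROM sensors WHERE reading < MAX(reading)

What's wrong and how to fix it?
Bug: The inner MAX is an aggregate inside WHERE, which is not allowed

Fix: Put the inner MAX in a scalar subquery

Corrected query:
SELECT MAX(reading) FROM sensors WHERE reading < (SELECT MAX(reading) FROM sensors)

Result:
MAX(reading)
------------
79          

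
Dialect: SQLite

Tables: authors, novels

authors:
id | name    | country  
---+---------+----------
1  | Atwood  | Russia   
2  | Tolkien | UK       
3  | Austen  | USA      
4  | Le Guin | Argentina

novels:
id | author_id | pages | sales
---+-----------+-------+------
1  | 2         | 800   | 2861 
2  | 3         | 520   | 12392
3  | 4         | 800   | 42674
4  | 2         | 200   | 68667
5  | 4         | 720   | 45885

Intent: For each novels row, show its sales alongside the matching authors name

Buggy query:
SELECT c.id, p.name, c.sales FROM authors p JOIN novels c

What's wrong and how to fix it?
Bug: Missing join condition: each novels row is matched to all authors rows instead of just its own

Fix: Specify the join condition linking the foreign key to the parent id

Corrected query:
SELECT c.id, p.name, c.sales FROM authors p JOIN novels c ON c.author_id = p.id

Result:
id | name    | sales
---+---------+------
1  | Tolkien | 2861 
2  | Austen  | 12392
3  | Le Guin | 42674
4  | Tolkien | 68667
5  | Le Guin | 45885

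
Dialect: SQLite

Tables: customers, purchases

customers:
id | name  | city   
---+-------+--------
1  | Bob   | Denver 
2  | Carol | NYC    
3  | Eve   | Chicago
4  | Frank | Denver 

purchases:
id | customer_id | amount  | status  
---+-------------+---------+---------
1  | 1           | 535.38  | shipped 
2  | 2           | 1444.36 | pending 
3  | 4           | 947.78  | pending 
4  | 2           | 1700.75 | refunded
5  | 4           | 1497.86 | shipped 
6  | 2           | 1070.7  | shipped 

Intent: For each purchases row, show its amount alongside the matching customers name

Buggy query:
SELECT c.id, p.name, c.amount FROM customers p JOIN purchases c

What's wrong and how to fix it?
Bug: JOIN with no ON clause produces a cartesian product; every purchases row pairs with every customers row

Fix: Add ON c.customer_id = p.id to the JOIN

Corrected query:
SELECT c.id, p.name, c.amount FROM customers p JOIN purchases c ON c.customer_id = p.id

Result:
id | name  | amount 
---+-------+--------
1  | Bob   | 535.38 
2  | Carol | 1444.36
3  | Frank | 947.78 
4  | Carol | 1700.75
5  | Frank | 1497.86
6  | Carol | 1070.7 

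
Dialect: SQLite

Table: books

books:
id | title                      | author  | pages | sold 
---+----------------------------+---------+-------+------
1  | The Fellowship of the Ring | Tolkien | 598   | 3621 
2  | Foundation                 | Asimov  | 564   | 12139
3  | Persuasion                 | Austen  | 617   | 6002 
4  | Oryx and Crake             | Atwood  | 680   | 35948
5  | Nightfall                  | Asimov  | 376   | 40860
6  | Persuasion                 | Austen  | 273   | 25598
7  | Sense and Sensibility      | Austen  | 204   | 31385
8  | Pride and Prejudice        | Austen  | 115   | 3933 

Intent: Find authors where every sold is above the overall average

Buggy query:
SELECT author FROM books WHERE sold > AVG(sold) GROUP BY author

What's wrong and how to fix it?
Bug: AVG() is an aggregate; it can't sit directly in WHERE

Fix: Compute the overall average in a scalar subquery and compare each group's MIN against it in HAVING

Corrected query:
SELECT author FROM books GROUP BY author HAVING MIN(sold) > (SELECT AVG(sold) FROM books)

Result:
author
------
Atwood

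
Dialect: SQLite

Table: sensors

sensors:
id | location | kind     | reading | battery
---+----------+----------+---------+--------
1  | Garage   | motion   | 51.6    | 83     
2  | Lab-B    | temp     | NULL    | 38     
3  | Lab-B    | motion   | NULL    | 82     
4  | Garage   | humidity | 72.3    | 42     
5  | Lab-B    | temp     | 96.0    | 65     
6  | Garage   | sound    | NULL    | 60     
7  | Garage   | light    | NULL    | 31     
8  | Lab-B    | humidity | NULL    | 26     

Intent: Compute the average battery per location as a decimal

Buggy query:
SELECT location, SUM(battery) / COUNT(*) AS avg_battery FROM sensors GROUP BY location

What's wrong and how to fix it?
Bug: Both operands are integers, so '/' performs integer division and truncates

Fix: Cast one side to REAL so the division keeps the fractional part

Corrected query:
SELECT location, SUM(battery) * 1.0 / COUNT(*) AS avg_battery FROM sensors GROUP BY location

Result:
location | avg_battery
---------+------------
Garage   | 54         
Lab-B    | 52.75      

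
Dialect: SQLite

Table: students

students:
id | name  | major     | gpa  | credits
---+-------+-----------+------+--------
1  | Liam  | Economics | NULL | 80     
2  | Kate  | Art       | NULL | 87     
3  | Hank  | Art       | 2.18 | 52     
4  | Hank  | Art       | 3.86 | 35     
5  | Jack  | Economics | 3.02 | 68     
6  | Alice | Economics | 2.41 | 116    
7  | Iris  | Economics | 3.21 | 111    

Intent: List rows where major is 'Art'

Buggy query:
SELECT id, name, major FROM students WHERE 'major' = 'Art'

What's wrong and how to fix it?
Bug: 'major' in single quotes is a string literal, not the column; the comparison is literal-vs-literal and never true

Fix: Reference the column as major without single quotes

Corrected query:
SELECT id, name, major FROM students WHERE major = 'Art'

Result:
id | name | major
---+------+------
2  | Kate | Art  
3  | Hank | Art  
4  | Hank | Art  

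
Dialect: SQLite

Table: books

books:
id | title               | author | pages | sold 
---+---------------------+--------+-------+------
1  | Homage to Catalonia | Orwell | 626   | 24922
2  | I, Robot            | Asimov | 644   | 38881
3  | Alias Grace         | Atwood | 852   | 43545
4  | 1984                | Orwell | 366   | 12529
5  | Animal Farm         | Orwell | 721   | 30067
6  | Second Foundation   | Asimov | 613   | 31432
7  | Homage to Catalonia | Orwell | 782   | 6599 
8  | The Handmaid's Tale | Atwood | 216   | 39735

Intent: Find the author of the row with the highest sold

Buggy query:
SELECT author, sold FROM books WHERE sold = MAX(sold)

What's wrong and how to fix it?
Bug: WHERE is evaluated per row; an aggregate over the whole table isn't defined there

Fix: Use a subquery: WHERE sold = (SELECT MAX(sold) FROM books)

Corrected query:
SELECT author, sold FROM books WHERE sold = (SELECT MAX(sold) FROM books)

Result:
author | sold 
-------+------
Atwood | 43545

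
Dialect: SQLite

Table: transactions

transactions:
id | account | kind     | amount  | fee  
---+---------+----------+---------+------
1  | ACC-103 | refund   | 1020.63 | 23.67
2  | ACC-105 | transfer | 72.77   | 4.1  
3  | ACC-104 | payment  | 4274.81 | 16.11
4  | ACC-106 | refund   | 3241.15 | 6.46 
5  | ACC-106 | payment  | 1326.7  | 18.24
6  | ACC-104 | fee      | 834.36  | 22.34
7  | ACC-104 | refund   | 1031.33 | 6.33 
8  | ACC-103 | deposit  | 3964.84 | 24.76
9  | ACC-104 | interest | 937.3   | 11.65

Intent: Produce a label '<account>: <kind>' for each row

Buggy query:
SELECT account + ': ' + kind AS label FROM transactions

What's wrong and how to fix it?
Bug: '+' is numeric addition; on text columns SQLite converts them to 0 instead of concatenating

Fix: Use the || operator for string concatenation

Corrected query:
SELECT account || ': ' || kind AS label FROM transactions

Result:
label            
-----------------
ACC-103: refund  
ACC-105: transfer
ACC-104: payment 
ACC-106: refund  
ACC-106: payment 
ACC-104: fee     
ACC-104: refund  
ACC-103: deposit 
ACC-104: interest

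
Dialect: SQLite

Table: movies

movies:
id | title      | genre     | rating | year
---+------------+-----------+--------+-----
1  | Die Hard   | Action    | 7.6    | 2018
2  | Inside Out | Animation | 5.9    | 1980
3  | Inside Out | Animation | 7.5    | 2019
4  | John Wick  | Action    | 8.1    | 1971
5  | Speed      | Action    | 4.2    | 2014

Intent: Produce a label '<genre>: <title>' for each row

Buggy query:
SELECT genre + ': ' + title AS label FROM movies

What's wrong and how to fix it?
Bug: SQLite uses || for string concatenation; + coerces text to numbers (yielding 0)

Fix: Use the || operator for string concatenation

Corrected query:
SELECT genre || ': ' || title AS label FROM movies

Result:
label                
---------------------
Action: Die Hard     
Animation: Inside Out
Animation: Inside Out
Action: John Wick    
Action: Speed        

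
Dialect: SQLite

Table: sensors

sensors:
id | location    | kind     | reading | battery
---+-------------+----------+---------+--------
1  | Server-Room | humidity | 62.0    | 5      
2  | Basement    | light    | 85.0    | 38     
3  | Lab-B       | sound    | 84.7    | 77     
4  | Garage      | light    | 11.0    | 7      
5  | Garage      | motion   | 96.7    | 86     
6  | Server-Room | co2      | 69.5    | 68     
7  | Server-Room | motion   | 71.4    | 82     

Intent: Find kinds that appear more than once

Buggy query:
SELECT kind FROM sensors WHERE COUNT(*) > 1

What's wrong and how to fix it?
Bug: WHERE can't reference COUNT(*); aggregates are computed after WHERE

Fix: GROUP BY kind, then filter groups with HAVING COUNT(*) > 1

Corrected query:
SELECT kind FROM sensors GROUP BY kind HAVING COUNT(*) > 1

Result:
kind  
------
light 
motion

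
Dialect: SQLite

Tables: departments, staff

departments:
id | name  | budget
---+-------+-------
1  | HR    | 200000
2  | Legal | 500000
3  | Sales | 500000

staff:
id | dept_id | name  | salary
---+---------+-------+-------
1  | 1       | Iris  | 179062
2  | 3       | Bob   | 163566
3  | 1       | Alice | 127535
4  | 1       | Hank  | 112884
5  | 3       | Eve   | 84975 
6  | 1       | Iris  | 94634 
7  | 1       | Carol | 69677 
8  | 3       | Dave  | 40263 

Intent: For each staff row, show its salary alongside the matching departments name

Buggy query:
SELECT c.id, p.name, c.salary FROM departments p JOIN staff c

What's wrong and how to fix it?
Bug: Missing join condition: each staff row is matched to all departments rows instead of just its own

Fix: Specify the join condition linking the foreign key to the parent id

Corrected query:
SELECT c.id, p.name, c.salary FROM departments p JOIN staff c ON c.dept_id = p.id

Result:
id | name  | salary
---+-------+-------
1  | HR    | 179062
2  | Sales | 163566
3  | HR    | 127535
4  | HR    | 112884
5  | Sales | 84975 
6  | HR    | 94634 
7  | HR    | 69677 
8  | Sales | 40263 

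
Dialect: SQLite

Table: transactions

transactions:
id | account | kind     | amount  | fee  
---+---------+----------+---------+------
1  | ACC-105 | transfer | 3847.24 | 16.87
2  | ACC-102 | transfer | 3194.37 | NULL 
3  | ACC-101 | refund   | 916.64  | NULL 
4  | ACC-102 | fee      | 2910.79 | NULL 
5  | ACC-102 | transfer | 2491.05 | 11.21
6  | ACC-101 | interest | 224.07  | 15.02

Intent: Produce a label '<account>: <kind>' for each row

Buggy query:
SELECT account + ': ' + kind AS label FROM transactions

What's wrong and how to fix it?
Bug: '+' is numeric addition; on text columns SQLite converts them to 0 instead of concatenating

Fix: Use the || operator for string concatenation

Corrected query:
SELECT account || ': ' || kind AS label FROM transactions

Result:
label            
-----------------
ACC-105: transfer
ACC-102: transfer
ACC-101: refund  
ACC-102: fee     
ACC-102: transfer
ACC-101: interest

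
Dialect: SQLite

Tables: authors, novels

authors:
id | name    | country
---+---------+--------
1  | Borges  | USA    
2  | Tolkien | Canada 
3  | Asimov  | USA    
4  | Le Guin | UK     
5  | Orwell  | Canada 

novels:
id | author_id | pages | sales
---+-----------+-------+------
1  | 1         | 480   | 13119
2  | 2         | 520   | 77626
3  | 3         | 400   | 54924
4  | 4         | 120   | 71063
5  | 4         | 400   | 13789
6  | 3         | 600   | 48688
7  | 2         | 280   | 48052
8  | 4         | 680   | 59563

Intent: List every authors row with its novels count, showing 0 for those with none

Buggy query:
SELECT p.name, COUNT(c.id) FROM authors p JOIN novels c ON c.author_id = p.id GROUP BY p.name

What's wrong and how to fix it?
Bug: An inner join excludes parents with zero children

Fix: Switch to LEFT JOIN to retain unmatched parent rows

Corrected query:
SELECT p.name, COUNT(c.id) FROM authors p LEFT JOIN novels c ON c.author_id = p.id GROUP BY p.name

Result:
name    | COUNT(c.id)
--------+------------
Asimov  | 2          
Borges  | 1          
Le Guin | 3          
Orwell  | 0          
Tolkien | 2          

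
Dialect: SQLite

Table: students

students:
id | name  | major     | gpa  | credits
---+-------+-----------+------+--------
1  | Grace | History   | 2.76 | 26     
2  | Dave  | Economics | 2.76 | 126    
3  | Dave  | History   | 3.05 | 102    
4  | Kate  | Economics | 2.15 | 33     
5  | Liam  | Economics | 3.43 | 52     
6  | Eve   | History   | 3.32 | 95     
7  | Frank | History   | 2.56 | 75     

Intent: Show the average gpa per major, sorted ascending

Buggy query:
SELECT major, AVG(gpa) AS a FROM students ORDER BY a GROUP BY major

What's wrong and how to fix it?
Bug: ORDER BY appears before GROUP BY; SQL clause order requires GROUP BY first

Fix: Reorder: SELECT … FROM … GROUP BY … ORDER BY …

Corrected query:
SELECT major, AVG(gpa) AS a FROM students GROUP BY major ORDER BY a

Result:
major     | a     
----------+-------
Economics | 2.78  
History   | 2.9225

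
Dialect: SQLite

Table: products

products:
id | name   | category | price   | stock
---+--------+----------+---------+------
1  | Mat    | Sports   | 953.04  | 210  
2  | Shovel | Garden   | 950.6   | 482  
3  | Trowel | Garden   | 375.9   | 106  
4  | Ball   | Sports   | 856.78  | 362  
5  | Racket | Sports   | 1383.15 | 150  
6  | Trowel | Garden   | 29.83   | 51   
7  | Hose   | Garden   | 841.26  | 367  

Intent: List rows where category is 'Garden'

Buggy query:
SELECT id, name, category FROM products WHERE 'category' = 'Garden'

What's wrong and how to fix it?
Bug: Single quotes denote string literals in SQL; the column name is being compared as a constant string

Fix: Remove the quotes around the column name (or use double quotes for an identifier)

Corrected query:
SELECT id, name, category FROM products WHERE category = 'Garden'

Result:
id | name   | category
---+--------+---------
2  | Shovel | Garden  
3  | Trowel | Garden  
6  | Trowel | Garden  
7  | Hose   | Garden  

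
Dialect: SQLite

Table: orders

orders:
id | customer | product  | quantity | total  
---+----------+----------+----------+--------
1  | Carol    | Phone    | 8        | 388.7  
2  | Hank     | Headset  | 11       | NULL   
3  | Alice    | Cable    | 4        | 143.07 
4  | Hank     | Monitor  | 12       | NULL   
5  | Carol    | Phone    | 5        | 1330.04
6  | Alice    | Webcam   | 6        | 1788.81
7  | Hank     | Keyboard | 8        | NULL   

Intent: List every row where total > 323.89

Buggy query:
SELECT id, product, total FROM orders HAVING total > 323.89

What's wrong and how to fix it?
Bug: HAVING filters the output of aggregation, but this query has no GROUP BY and no aggregate functions, so SQLite rejects it (HAVING clause on a non-aggregate query); the condition here is per row

Fix: Replace HAVING with WHERE since the condition applies to individual rows

Corrected query:
SELECT id, product, total FROM orders WHERE total > 323.89

Result:
id | product | total  
---+---------+--------
1  | Phone   | 388.7  
5  | Phone   | 1330.04
6  | Webcam  | 1788.81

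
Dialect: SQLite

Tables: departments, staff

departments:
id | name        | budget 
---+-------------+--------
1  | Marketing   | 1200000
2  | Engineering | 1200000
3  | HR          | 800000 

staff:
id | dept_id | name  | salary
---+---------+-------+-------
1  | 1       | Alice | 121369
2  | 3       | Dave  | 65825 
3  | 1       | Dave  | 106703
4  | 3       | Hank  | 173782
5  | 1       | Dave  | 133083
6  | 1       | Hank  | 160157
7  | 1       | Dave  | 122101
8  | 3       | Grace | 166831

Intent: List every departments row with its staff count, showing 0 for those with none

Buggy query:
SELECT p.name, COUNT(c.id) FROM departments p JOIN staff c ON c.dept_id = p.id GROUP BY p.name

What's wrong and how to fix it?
Bug: INNER JOIN drops departments rows that have no matching staff rows

Fix: Use LEFT JOIN so parents without children still appear (COUNT(c.id) gives 0)

Corrected query:
SELECT p.name, COUNT(c.id) FROM departments p LEFT JOIN staff c ON c.dept_id = p.id GROUP BY p.name

Result:
name        | COUNT(c.id)
------------+------------
Engineering | 0          
HR          | 3          
Marketing   | 5          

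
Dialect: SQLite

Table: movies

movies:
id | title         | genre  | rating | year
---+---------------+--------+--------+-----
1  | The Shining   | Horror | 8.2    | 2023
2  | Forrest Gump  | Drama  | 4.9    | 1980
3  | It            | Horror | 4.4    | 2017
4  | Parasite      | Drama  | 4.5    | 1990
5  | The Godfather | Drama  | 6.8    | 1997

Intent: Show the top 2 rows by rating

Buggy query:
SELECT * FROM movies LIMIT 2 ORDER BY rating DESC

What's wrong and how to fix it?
Bug: LIMIT must come after ORDER BY

Fix: Sort with ORDER BY, then apply LIMIT

Corrected query:
SELECT * FROM movies ORDER BY rating DESC LIMIT 2

Result:
id | title         | genre  | rating | year
---+---------------+--------+--------+-----
1  | The Shining   | Horror | 8.2    | 2023
5  | The Godfather | Drama  | 6.8    | 1997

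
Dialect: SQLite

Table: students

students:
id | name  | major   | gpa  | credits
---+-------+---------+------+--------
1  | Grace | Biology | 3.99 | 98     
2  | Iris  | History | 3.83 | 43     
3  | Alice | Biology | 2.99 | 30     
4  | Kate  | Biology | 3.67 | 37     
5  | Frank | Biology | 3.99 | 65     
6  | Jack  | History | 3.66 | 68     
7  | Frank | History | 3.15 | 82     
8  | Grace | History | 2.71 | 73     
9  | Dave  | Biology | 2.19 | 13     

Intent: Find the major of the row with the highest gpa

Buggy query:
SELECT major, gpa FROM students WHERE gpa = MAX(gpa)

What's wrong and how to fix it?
Bug: MAX(gpa) is an aggregate and cannot be used directly in WHERE

Fix: Use a subquery: WHERE gpa = (SELECT MAX(gpa) FROM students)

Corrected query:
SELECT major, gpa FROM students WHERE gpa = (SELECT MAX(gpa) FROM students)

Result:
major   | gpa 
--------+-----
Biology | 3.99
Biology | 3.99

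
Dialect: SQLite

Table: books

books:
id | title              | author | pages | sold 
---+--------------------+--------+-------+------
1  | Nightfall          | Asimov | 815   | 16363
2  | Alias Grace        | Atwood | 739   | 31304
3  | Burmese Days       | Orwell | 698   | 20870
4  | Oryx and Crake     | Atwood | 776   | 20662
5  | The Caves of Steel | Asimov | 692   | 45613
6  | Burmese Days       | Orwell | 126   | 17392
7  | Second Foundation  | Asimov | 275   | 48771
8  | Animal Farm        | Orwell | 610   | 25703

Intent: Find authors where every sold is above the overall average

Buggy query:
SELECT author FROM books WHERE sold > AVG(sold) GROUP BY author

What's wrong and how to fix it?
Bug: AVG() is an aggregate; it can't sit directly in WHERE

Fix: Compute the overall average in a scalar subquery and compare each group's MIN against it in HAVING

Corrected query:
SELECT author FROM books GROUP BY author HAVING MIN(sold) > (SELECT AVG(sold) FROM books)

Result:
(no rows)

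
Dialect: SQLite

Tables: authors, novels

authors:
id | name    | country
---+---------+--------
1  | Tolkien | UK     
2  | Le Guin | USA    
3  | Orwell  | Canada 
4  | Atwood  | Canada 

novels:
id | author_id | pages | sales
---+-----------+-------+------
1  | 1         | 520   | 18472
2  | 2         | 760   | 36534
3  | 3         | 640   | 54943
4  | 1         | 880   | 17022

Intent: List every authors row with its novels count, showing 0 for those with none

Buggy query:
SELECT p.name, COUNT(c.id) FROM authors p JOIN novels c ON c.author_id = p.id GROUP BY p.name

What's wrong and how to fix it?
Bug: INNER JOIN drops authors rows that have no matching novels rows

Fix: Switch to LEFT JOIN to retain unmatched parent rows

Corrected query:
SELECT p.name, COUNT(c.id) FROM authors p LEFT JOIN novels c ON c.author_id = p.id GROUP BY p.name

Result:
name    | COUNT(c.id)
--------+------------
Atwood  | 0          
Le Guin | 1          
Orwell  | 1          
Tolkien | 2          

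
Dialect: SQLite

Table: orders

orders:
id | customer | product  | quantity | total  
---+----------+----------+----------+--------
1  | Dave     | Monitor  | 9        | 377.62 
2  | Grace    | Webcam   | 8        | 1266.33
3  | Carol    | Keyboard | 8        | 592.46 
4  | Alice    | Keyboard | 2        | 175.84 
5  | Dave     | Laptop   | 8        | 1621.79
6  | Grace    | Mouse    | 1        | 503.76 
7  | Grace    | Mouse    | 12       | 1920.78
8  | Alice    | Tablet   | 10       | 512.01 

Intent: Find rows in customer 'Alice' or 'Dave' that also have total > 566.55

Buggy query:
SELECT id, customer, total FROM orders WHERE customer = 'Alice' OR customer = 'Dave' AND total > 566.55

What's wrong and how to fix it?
Bug: AND binds tighter than OR, so this parses as customer = 'Alice' OR (customer = 'Dave' AND total > 566.55)

Fix: Add parentheses around the OR so the AND applies to both alternatives

Corrected query:
SELECT id, customer, total FROM orders WHERE (customer = 'Alice' OR customer = 'Dave') AND total > 566.55

Result:
id | customer | total  
---+----------+--------
5  | Dave     | 1621.79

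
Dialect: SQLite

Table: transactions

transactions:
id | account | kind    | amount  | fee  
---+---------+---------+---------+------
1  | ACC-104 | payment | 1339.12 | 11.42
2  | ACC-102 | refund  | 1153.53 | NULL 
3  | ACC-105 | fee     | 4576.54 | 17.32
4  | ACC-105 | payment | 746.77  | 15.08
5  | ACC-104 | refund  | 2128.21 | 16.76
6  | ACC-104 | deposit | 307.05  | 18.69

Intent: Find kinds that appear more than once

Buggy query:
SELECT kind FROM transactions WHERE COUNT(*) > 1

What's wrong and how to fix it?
Bug: COUNT(*) is an aggregate and cannot be used in WHERE

Fix: GROUP BY kind, then filter groups with HAVING COUNT(*) > 1

Corrected query:
SELECT kind FROM transactions GROUP BY kind HAVING COUNT(*) > 1

Result:
kind   
-------
payment
refund 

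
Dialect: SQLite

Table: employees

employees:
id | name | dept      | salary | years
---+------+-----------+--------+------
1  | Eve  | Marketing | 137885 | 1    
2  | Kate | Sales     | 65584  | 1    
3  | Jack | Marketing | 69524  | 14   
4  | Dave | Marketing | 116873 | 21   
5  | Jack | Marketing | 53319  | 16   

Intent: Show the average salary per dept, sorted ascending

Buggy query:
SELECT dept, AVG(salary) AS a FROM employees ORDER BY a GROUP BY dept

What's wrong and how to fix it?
Bug: GROUP BY must precede ORDER BY

Fix: Reorder: SELECT … FROM … GROUP BY … ORDER BY …

Corrected query:
SELECT dept, AVG(salary) AS a FROM employees GROUP BY dept ORDER BY a

Result:
dept      | a       
----------+---------
Sales     | 65584   
Marketing | 94400.25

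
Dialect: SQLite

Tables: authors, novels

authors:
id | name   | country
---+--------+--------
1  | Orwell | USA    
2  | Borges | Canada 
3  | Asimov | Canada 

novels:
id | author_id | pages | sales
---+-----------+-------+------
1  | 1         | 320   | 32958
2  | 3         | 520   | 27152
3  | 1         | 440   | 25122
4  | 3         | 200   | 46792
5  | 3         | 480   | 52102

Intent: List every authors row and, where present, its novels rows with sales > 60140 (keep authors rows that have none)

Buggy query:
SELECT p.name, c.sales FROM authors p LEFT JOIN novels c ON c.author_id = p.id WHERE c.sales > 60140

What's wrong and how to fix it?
Bug: Filtering c.sales in WHERE discards the NULL rows produced by LEFT JOIN, turning it into an inner join

Fix: Put 'c.sales > 60140' in the JOIN's ON clause instead of WHERE

Corrected query:
SELECT p.name, c.sales FROM authors p LEFT JOIN novels c ON c.author_id = p.id AND c.sales > 60140

Result:
name   | sales
-------+------
Orwell | NULL 
Borges | NULL 
Asimov | NULL 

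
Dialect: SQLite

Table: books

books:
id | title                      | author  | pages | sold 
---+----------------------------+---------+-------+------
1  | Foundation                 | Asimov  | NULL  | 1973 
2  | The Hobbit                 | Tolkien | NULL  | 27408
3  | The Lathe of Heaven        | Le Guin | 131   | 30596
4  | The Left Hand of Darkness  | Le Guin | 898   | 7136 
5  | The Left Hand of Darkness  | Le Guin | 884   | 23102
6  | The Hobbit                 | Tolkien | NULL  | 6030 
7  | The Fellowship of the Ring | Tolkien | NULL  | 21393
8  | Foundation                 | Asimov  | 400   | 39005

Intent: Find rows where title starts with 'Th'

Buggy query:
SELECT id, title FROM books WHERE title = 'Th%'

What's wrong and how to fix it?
Bug: '=' compares the literal string including the % character; pattern matching needs LIKE

Fix: Use LIKE for wildcard pattern matching

Corrected query:
SELECT id, title FROM books WHERE title LIKE 'Th%'

Result:
id | title                     
---+---------------------------
2  | The Hobbit                
3  | The Lathe of Heaven       
4  | The Left Hand of Darkness 
5  | The Left Hand of Darkness 
6  | The Hobbit                
7  | The Fellowship of the Ring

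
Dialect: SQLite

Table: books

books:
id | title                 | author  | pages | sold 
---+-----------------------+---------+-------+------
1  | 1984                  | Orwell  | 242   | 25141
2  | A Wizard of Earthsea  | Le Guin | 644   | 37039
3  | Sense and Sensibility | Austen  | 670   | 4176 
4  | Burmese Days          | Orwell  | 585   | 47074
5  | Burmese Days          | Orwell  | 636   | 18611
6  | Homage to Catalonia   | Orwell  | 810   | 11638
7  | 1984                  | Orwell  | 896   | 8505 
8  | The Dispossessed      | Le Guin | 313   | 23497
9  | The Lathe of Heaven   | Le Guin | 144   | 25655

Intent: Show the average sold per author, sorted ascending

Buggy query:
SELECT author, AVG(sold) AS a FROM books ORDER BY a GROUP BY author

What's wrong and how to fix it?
Bug: ORDER BY appears before GROUP BY; SQL clause order requires GROUP BY first

Fix: Move ORDER BY to the end, after GROUP BY

Corrected query:
SELECT author, AVG(sold) AS a FROM books GROUP BY author ORDER BY a

Result:
author  | a           
--------+-------------
Austen  | 4176        
Orwell  | 22193.8     
Le Guin | 28730.333333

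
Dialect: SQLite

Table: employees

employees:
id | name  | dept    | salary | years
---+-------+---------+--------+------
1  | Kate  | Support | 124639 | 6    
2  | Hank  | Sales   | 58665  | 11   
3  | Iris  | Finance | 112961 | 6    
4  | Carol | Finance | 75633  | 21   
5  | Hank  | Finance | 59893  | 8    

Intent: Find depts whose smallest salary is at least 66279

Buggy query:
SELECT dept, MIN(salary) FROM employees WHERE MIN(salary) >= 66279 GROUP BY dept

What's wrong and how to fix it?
Bug: Aggregates like MIN are computed per group after WHERE runs

Fix: Use HAVING for the per-group MIN condition

Corrected query:
SELECT dept, MIN(salary) FROM employees GROUP BY dept HAVING MIN(salary) >= 66279

Result:
dept    | MIN(salary)
--------+------------
Support | 124639     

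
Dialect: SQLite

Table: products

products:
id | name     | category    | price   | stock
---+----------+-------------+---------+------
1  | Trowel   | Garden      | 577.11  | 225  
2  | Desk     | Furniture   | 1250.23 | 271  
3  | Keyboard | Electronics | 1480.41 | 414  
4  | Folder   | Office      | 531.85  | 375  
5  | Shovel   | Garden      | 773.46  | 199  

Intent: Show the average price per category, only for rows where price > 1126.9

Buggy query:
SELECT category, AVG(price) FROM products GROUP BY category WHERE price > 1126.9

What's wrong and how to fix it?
Bug: Row-level WHERE must come before GROUP BY in the clause order

Fix: Move the WHERE clause before GROUP BY

Corrected query:
SELECT category, AVG(price) FROM products WHERE price > 1126.9 GROUP BY category

Result:
category    | AVG(price)
------------+-----------
Electronics | 1480.41   
Furniture   | 1250.23   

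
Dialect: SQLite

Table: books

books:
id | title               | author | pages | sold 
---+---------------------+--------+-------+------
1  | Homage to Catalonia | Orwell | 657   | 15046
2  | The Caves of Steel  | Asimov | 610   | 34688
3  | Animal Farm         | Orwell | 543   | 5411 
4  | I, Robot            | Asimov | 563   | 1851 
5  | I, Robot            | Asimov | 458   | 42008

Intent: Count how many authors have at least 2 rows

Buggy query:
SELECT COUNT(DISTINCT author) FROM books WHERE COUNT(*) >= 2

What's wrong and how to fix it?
Bug: WHERE filters individual rows, not groups, so a group-level COUNT is invalid there

Fix: Use a subquery that GROUPs and filters with HAVING, then count its rows

Corrected query:
SELECT COUNT(*) FROM (SELECT author FROM books GROUP BY author HAVING COUNT(*) >= 2)

Result:
COUNT(*)
--------
2       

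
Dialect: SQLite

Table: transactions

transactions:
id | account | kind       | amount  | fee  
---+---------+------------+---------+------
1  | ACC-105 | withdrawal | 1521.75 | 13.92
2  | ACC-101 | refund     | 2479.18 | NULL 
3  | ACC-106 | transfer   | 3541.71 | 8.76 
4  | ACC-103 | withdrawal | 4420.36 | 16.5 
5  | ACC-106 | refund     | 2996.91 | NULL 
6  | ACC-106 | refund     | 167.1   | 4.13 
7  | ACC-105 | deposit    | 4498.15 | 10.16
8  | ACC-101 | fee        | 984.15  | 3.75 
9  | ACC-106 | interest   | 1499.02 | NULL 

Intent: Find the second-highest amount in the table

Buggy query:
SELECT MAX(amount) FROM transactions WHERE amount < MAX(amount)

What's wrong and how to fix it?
Bug: The inner MAX is an aggregate inside WHERE, which is not allowed

Fix: Put the inner MAX in a scalar subquery

Corrected query:
SELECT MAX(amount) FROM transactions WHERE amount < (SELECT MAX(amount) FROM transactions)

Result:
MAX(amount)
-----------
4420.36    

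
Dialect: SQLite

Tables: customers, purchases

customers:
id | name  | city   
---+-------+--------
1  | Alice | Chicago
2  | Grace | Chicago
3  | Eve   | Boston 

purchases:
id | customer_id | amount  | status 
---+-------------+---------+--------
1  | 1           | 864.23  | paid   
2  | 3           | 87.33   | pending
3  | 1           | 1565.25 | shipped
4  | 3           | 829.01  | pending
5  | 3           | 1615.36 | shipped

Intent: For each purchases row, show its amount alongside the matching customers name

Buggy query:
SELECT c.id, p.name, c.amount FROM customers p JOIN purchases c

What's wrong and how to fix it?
Bug: JOIN with no ON clause produces a cartesian product; every purchases row pairs with every customers row

Fix: Add ON c.customer_id = p.id to the JOIN

Corrected query:
SELECT c.id, p.name, c.amount FROM customers p JOIN purchases c ON c.customer_id = p.id

Result:
id | name  | amount 
---+-------+--------
1  | Alice | 864.23 
2  | Eve   | 87.33  
3  | Alice | 1565.25
4  | Eve   | 829.01 
5  | Eve   | 1615.36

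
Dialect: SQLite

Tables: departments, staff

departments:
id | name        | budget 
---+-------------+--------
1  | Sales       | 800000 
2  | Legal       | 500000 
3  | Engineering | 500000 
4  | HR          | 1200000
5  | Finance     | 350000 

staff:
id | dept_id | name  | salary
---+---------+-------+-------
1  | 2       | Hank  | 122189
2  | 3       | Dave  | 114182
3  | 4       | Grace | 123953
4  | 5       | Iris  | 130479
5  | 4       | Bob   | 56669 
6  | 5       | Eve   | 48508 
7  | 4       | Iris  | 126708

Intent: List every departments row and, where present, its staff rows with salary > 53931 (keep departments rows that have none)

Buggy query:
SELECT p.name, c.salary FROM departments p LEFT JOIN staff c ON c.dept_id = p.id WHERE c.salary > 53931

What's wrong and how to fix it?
Bug: A WHERE condition on the right-hand table after LEFT JOIN drops unmatched parents

Fix: Move the right-table condition into the ON clause so unmatched parents are kept

Corrected query:
SELECT p.name, c.salary FROM departments p LEFT JOIN staff c ON c.dept_id = p.id AND c.salary > 53931

Result:
name        | salary
------------+-------
Sales       | NULL  
Legal       | 122189
Engineering | 114182
HR          | 56669 
HR          | 123953
HR          | 126708
Finance     | 130479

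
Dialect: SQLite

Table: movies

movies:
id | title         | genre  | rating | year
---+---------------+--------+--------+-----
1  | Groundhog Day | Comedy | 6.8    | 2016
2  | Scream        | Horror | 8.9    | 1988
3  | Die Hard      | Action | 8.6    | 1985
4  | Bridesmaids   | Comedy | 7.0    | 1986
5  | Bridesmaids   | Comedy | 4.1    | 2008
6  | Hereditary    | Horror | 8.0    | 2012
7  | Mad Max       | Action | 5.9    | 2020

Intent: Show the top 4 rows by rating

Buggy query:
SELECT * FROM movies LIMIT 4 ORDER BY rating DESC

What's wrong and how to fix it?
Bug: LIMIT must come after ORDER BY

Fix: Sort with ORDER BY, then apply LIMIT

Corrected query:
SELECT * FROM movies ORDER BY rating DESC LIMIT 4

Result:
id | title       | genre  | rating | year
---+-------------+--------+--------+-----
2  | Scream      | Horror | 8.9    | 1988
3  | Die Hard    | Action | 8.6    | 1985
6  | Hereditary  | Horror | 8      | 2012
4  | Bridesmaids | Comedy | 7      | 1986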